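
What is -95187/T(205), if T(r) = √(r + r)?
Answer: -95187*√410/410 ≈ -4701.0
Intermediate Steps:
T(r) = √2*√r (T(r) = √(2*r) = √2*√r)
-95187/T(205) = -95187*√410/410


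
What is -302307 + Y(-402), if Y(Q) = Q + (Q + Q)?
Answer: -303513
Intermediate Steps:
Y(Q) = 3*Q (Y(Q) = Q + 2*Q = 3*Q)
-302307 + Y(-402) = -302307 + 3*(-402) = -302307 - 1206 = -303513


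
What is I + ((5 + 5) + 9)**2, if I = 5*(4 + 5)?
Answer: 406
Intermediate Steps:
I = 45 (I = 5*9 = 45)
I + ((5 + 5) + 9)**2 = 45 + ((5 + 5) + 9)**2 = 45 + (10 + 9)**2 = 45 + 19**2 = 45 + 361 = 406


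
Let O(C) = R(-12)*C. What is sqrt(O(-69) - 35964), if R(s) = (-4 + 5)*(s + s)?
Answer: 6*I*sqrt(953) ≈ 185.22*I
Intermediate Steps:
R(s) = 2*s (R(s) = 1*(2*s) = 2*s)
O(C) = -24*C (O(C) = (2*(-12))*C = -24*C)
sqrt(O(-69) - 35964) = sqrt(-24*(-69) - 35964) = sqrt(1656 - 35964) = sqrt(-34308) = 6*I*sqrt(953)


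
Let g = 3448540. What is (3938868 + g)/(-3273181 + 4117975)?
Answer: 3693704/422397 ≈ 8.7446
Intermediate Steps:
(3938868 + g)/(-3273181 + 4117975) = (3938868 + 3448540)/(-3273181 + 4117975) = 7387408/844794 = 7387408*(1/844794) = 3693704/422397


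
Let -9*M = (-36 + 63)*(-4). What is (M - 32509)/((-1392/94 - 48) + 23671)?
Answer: -1527359/1109585 ≈ -1.3765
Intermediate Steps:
M = 12 (M = -(-36 + 63)*(-4)/9 = -3*(-4) = -1/9*(-108) = 12)
(M - 32509)/((-1392/94 - 48) + 23671) = (12 - 32509)/((-1392/94 - 48) + 23671) = -32497/((-1392/94 - 48) + 23671) = -32497/((-58*12/47 - 48) + 23671) = -32497/((-696/47 - 48) + 23671) = -32497/(-2952/47 + 23671) = -32497/1109585/47 = -32497*47/1109585 = -1527359/1109585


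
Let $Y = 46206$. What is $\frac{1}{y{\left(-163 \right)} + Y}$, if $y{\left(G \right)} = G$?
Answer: $\frac{1}{46043} \approx 2.1719 \cdot 10^{-5}$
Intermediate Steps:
$\frac{1}{y{\left(-163 \right)} + Y} = \frac{1}{-163 + 46206} = \frac{1}{46043}$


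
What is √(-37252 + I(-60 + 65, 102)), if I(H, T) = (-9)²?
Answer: I*√37171 ≈ 192.8*I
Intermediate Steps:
I(H, T) = 81
√(-37252 + I(-60 + 65, 102)) = √(-37252 + 81) = √(-37171) = I*√37171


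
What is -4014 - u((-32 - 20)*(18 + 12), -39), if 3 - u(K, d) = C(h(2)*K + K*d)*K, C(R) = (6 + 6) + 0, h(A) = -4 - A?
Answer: -22737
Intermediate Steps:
C(R) = 12 (C(R) = 12 + 0 = 12)
u(K, d) = 3 - 12*K
-4014 - u((-32 - 20)*(18 + 12), -39) = -4014 - (3 - 12*(-32 - 20)*(18 + 12)) = -4014 - (3 - (-624)*30) = -4014 - (3 - 12*(-1560)) = -4014 - (3 + 18720) = -4014 - 1*18723 = -4014 - 18723 = -22737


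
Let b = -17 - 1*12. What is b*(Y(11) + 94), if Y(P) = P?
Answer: -3045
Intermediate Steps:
b = -29 (b = -17 - 12 = -29)
b*(Y(11) + 94) = -29*(11 + 94) = -29*105 = -3045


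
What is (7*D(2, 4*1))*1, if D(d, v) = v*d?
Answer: 56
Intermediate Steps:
D(d, v) = d*v
(7*D(2, 4*1))*1 = (7*(2*(4*1)))*1 = (7*(2*4))*1 = (7*8)*1 = 56*1 = 56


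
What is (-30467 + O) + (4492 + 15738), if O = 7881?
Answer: -2356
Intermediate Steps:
(-30467 + O) + (4492 + 15738) = (-30467 + 7881) + (4492 + 15738) = -22586 + 20230 = -2356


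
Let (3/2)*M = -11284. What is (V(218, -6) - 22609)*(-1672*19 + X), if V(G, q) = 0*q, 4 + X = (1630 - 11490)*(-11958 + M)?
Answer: -13026012655636/3 ≈ -4.3420e+12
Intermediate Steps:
M = -22568/3 (M = (2/3)*(-11284) = -22568/3 ≈ -7522.7)
X = 576238108/3 (X = -4 + (1630 - 11490)*(-11958 - 22568/3) = -4 - 9860*(-58442/3) = -4 + 576238120/3 = 576238108/3 ≈ 1.9208e+8)
V(G, q) = 0
(V(218, -6) - 22609)*(-1672*19 + X) = (0 - 22609)*(-1672*19 + 576238108/3) = -22609*(-31768 + 576238108/3) = -22609*576142804/3 = -13026012655636/3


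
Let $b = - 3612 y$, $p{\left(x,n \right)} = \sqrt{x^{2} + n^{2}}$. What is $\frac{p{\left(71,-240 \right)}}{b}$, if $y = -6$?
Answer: $\frac{\sqrt{62641}}{21672} \approx 0.011549$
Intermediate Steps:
$p{\left(x,n \right)} = \sqrt{n^{2} + x^{2}}$
$b = 21672$ ($b = \left(-3612\right) \left(-6\right) = 21672$)
$\frac{p{\left(71,-240 \right)}}{b} = \frac{\sqrt{\left(-240\right)^{2} + 71^{2}}}{21672} = \sqrt{57600 + 5041} \cdot \frac{1}{21672} = \sqrt{62641} \cdot \frac{1}{21672} = \frac{\sqrt{62641}}{21672}$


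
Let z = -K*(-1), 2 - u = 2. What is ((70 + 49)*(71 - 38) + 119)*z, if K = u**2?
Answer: 0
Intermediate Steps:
u = 0 (u = 2 - 1*2 = 2 - 2 = 0)
K = 0 (K = 0**2 = 0)
z = 0 (z = -1*0*(-1) = 0*(-1) = 0)
((70 + 49)*(71 - 38) + 119)*z = ((70 + 49)*(71 - 38) + 119)*0 = (119*33 + 119)*0 = (3927 + 119)*0 = 4046*0 = 0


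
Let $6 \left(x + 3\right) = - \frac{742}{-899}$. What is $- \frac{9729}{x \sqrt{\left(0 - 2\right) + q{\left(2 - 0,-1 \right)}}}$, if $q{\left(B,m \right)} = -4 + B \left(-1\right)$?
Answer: $- \frac{26239113 i \sqrt{2}}{30880} \approx - 1201.7 i$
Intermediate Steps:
$q{\left(B,m \right)} = -4 - B$
$x = - \frac{7720}{2697}$ ($x = -3 + \frac{\left(-742\right) \frac{1}{-899}}{6} = -3 + \frac{\left(-742\right) \left(- \frac{1}{899}\right)}{6} = -3 + \frac{1}{6} \cdot \frac{742}{899} = -3 + \frac{371}{2697} = - \frac{7720}{2697} \approx -2.8624$)
$- \frac{9729}{x \sqrt{\left(0 - 2\right) + q{\left(2 - 0,-1 \right)}}} = - \frac{9729}{\left(- \frac{7720}{2697}\right) \sqrt{\left(0 - 2\right) - \left(6 + 0\right)}} = - \frac{9729}{\left(- \frac{7720}{2697}\right) \sqrt{-2 - 6}} = - \frac{9729}{\left(- \frac{7720}{2697}\right) \sqrt{-8}} = - \frac{9729}{\left(- \frac{7720}{2697}\right) 2 i \sqrt{2}} = - \frac{9729}{\left(- \frac{15440}{2697}\right) i \sqrt{2}} = - 9729 \frac{2697 i \sqrt{2}}{30880} = - \frac{26239113 i \sqrt{2}}{30880}$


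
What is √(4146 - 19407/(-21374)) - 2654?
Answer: -2654 + 17*√6555384426/21374 ≈ -2589.6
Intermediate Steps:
√(4146 - 19407/(-21374)) - 2654 = √(4146 - 19407*(-1/21374)) - 2654 = √(4146 + 19407/21374) - 2654 = √(88636011/21374) - 2654 = 17*√6555384426/21374 - 2654 = -2654 + 17*√6555384426/21374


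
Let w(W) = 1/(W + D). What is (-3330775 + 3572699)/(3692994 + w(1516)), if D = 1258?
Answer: 671097176/10244365357 ≈ 0.065509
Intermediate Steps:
w(W) = 1/(1258 + W) (w(W) = 1/(W + 1258) = 1/(1258 + W))
(-3330775 + 3572699)/(3692994 + w(1516)) = (-3330775 + 3572699)/(3692994 + 1/(1258 + 1516)) = 241924/(3692994 + 1/2774) = 241924/(10244365357/2774) = 241924*(2774/10244365357) = 671097176/10244365357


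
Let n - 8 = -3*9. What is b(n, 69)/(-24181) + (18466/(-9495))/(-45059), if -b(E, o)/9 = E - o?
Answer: -48342708002/1477926156015 ≈ -0.032710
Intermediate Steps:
n = -19 (n = 8 - 3*9 = 8 - 27 = -19)
b(E, o) = -9*E + 9*o (b(E, o) = -9*(E - o) = -9*E + 9*o)
b(n, 69)/(-24181) + (18466/(-9495))/(-45059) = (-9*(-19) + 9*69)/(-24181) + (18466/(-9495))/(-45059) = (171 + 621)*(-1/24181) + (18466*(-1/9495))*(-1/45059) = 792*(-1/24181) - 18466/9495*(-1/45059) = -792/24181 + 2638/61119315 = -48342708002/1477926156015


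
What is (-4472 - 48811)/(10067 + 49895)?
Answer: -53283/59962 ≈ -0.88861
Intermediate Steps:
(-4472 - 48811)/(10067 + 49895) = -53283/59962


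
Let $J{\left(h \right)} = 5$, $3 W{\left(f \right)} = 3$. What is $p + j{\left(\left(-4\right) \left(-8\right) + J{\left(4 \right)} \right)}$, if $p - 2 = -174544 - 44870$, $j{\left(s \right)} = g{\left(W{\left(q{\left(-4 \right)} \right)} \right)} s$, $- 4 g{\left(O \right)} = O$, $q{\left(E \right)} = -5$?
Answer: $- \frac{877685}{4} \approx -2.1942 \cdot 10^{5}$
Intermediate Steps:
$W{\left(f \right)} = 1$ ($W{\left(f \right)} = \frac{1}{3} \cdot 3 = 1$)
$g{\left(O \right)} = - \frac{O}{4}$
$j{\left(s \right)} = - \frac{s}{4}$ ($j{\left(s \right)} = \left(- \frac{1}{4}\right) 1 s = - \frac{s}{4}$)
$p = -219412$ ($p = 2 - 219414 = -219412$)
$p + j{\left(\left(-4\right) \left(-8\right) + J{\left(4 \right)} \right)} = -219412 - \frac{\left(-4\right) \left(-8\right) + 5}{4} = -219412 - \frac{32 + 5}{4} = -219412 - \frac{37}{4} = - \frac{877685}{4}$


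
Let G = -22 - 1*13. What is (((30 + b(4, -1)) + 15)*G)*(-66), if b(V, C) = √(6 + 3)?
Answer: 110880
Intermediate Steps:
b(V, C) = 3 (b(V, C) = √9 = 3)
G = -35 (G = -22 - 13 = -35)
(((30 + b(4, -1)) + 15)*G)*(-66) = (((30 + 3) + 15)*(-35))*(-66) = ((33 + 15)*(-35))*(-66) = (48*(-35))*(-66) = -1680*(-66) = 110880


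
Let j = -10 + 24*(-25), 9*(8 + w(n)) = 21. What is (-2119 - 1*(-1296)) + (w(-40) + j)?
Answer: -4316/3 ≈ -1438.7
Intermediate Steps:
w(n) = -17/3 (w(n) = -8 + (⅑)*21 = -8 + 7/3 = -17/3)
j = -610 (j = -10 - 600 = -610)
(-2119 - 1*(-1296)) + (w(-40) + j) = (-2119 - 1*(-1296)) + (-17/3 - 610) = (-2119 + 1296) - 1847/3 = -823 - 1847/3 = -4316/3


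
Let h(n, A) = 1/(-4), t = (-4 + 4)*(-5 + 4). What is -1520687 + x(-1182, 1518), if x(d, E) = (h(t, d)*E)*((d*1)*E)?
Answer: 679407055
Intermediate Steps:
t = 0 (t = 0*(-1) = 0)
h(n, A) = -¼
x(d, E) = -d*E²/4 (x(d, E) = (-E/4)*((d*1)*E) = (-E/4)*(d*E) = (-E/4)*(E*d) = -d*E²/4)
-1520687 + x(-1182, 1518) = -1520687 - ¼*(-1182)*1518² = -1520687 - ¼*(-1182)*2304324 = -1520687 + 680927742 = 679407055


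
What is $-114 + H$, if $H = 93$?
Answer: $-21$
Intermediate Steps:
$-114 + H = -114 + 93 = -21$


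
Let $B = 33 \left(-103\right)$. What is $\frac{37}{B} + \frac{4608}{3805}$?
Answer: $\frac{15521807}{12933195} \approx 1.2002$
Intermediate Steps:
$B = -3399$
$\frac{37}{B} + \frac{4608}{3805} = \frac{37}{-3399} + \frac{4608}{3805} = 37 \left(- \frac{1}{3399}\right) + 4608 \cdot \frac{1}{3805} = - \frac{37}{3399} + \frac{4608}{3805} = \frac{15521807}{12933195}$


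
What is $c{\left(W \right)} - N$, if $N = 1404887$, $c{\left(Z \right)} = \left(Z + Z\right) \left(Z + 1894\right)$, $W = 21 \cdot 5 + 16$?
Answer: $-917257$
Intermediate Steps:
$W = 121$ ($W = 105 + 16 = 121$)
$c{\left(Z \right)} = 2 Z \left(1894 + Z\right)$
$c{\left(W \right)} - N = 2 \cdot 121 \left(1894 + 121\right) - 1404887 = 2 \cdot 121 \cdot 2015 - 1404887 = 487630 - 1404887 = -917257$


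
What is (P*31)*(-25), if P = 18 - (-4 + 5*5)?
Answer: 2325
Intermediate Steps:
P = -3 (P = 18 - (-4 + 25) = 18 - 1*21 = 18 - 21 = -3)
(P*31)*(-25) = -3*31*(-25) = -93*(-25) = 2325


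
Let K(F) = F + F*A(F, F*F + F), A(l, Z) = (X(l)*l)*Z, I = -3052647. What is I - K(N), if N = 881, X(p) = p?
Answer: -531339645019850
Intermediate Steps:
A(l, Z) = Z*l² (A(l, Z) = (l*l)*Z = l²*Z = Z*l²)
K(F) = F + F³*(F + F²) (K(F) = F + F*((F*F + F)*F²) = F + F*((F² + F)*F²) = F + F*((F + F²)*F²) = F + F*(F²*(F + F²)) = F + F³*(F + F²))
I - K(N) = -3052647 - (881 + 881⁴ + 881⁵) = -3052647 - (881 + 602425897921 + 530737216068401) = -3052647 - 1*531339641967203 = -3052647 - 531339641967203 = -531339645019850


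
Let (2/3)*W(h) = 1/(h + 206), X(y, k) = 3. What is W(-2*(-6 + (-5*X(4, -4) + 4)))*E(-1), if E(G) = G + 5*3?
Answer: 7/80 ≈ 0.087500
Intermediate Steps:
W(h) = 3/(2*(206 + h)) (W(h) = 3/(2*(h + 206)) = 3/(2*(206 + h)))
E(G) = 15 + G (E(G) = G + 15 = 15 + G)
W(-2*(-6 + (-5*X(4, -4) + 4)))*E(-1) = (3/(2*(206 - 2*(-6 + (-5*3 + 4)))))*(15 - 1) = (3/(2*(206 - 2*(-6 + (-15 + 4)))))*14 = (3/(2*(206 - 2*(-6 - 11))))*14 = (3/(2*(206 - 2*(-17))))*14 = (3/(2*(206 + 34)))*14 = ((3/2)/240)*14 = ((3/2)*(1/240))*14 = (1/160)*14 = 7/80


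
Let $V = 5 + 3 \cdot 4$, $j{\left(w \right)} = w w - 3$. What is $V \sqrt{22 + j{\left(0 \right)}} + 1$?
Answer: $1 + 17 \sqrt{19} \approx 75.101$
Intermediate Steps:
$j{\left(w \right)} = -3 + w^{2}$ ($j{\left(w \right)} = w^{2} - 3 = -3 + w^{2}$)
$V = 17$ ($V = 5 + 12 = 17$)
$V \sqrt{22 + j{\left(0 \right)}} + 1 = 17 \sqrt{22 - \left(3 - 0^{2}\right)} + 1 = 17 \sqrt{22 + \left(-3 + 0\right)} + 1 = 17 \sqrt{22 - 3} + 1 = 17 \sqrt{19} + 1 = 1 + 17 \sqrt{19}$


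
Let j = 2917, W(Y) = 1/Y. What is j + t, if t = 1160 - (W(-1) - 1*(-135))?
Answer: 3943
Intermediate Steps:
t = 1026 (t = 1160 - (1/(-1) - 1*(-135)) = 1160 - (-1 + 135) = 1160 - 1*134 = 1160 - 134 = 1026)
j + t = 2917 + 1026 = 3943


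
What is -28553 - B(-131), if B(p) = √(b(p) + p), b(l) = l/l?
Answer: -28553 - I*√130 ≈ -28553.0 - 11.402*I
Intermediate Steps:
b(l) = 1
B(p) = √(1 + p)
-28553 - B(-131) = -28553 - √(1 - 131) = -28553 - √(-130) = -28553 - I*√130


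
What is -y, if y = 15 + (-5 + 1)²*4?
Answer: -79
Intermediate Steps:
y = 79 (y = 15 + (-4)²*4 = 15 + 16*4 = 15 + 64 = 79)
-y = -1*79 = -79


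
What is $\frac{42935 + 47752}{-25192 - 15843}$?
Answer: $- \frac{90687}{41035} \approx -2.21$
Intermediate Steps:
$\frac{42935 + 47752}{-25192 - 15843} = \frac{90687}{-25192 - 15843} = \frac{90687}{-41035} = 90687 \left(- \frac{1}{41035}\right) = - \frac{90687}{41035}$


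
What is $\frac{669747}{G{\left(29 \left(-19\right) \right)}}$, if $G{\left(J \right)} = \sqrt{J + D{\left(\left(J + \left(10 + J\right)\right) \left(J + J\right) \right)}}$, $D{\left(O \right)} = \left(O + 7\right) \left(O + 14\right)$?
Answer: $\frac{223249 \sqrt{1448158322067}}{482719440689} \approx 0.55655$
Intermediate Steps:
$D{\left(O \right)} = \left(7 + O\right) \left(14 + O\right)$
$G{\left(J \right)} = \sqrt{98 + J + 4 J^{2} \left(10 + 2 J\right)^{2} + 42 J \left(10 + 2 J\right)}$ ($G{\left(J \right)} = \sqrt{J + \left(98 + \left(\left(J + \left(10 + J\right)\right) \left(J + J\right)\right)^{2} + 21 \left(J + \left(10 + J\right)\right) \left(J + J\right)\right)} = \sqrt{J + \left(98 + \left(\left(10 + 2 J\right) 2 J\right)^{2} + 21 \left(10 + 2 J\right) 2 J\right)} = \sqrt{J + \left(98 + \left(2 J \left(10 + 2 J\right)\right)^{2} + 21 \cdot 2 J \left(10 + 2 J\right)\right)} = \sqrt{J + \left(98 + 4 J^{2} \left(10 + 2 J\right)^{2} + 42 J \left(10 + 2 J\right)\right)} = \sqrt{98 + J + 4 J^{2} \left(10 + 2 J\right)^{2} + 42 J \left(10 + 2 J\right)}$)
$\frac{669747}{G{\left(29 \left(-19\right) \right)}} = \frac{669747}{\sqrt{98 + 29 \left(-19\right) + 16 \left(29 \left(-19\right)\right)^{2} \left(5 + 29 \left(-19\right)\right)^{2} + 84 \cdot 29 \left(-19\right) \left(5 + 29 \left(-19\right)\right)}} = \frac{669747}{\sqrt{98 - 551 + 16 \left(-551\right)^{2} \left(5 - 551\right)^{2} + 84 \left(-551\right) \left(5 - 551\right)}} = \frac{669747}{\sqrt{98 - 551 + 16 \cdot 303601 \left(-546\right)^{2} + 84 \left(-551\right) \left(-546\right)}} = \frac{669747}{\sqrt{98 - 551 + 16 \cdot 303601 \cdot 298116 + 25271064}} = \frac{669747}{\sqrt{98 - 551 + 1448133051456 + 25271064}} = \frac{669747}{\sqrt{1448158322067}} = 669747 \frac{\sqrt{1448158322067}}{1448158322067} = \frac{223249 \sqrt{1448158322067}}{482719440689}$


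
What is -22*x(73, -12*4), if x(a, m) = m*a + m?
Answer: 78144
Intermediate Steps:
x(a, m) = m + a*m (x(a, m) = a*m + m = m + a*m)
-22*x(73, -12*4) = -22*(-12*4)*(1 + 73) = -(-1056)*74 = -22*(-3552) = 78144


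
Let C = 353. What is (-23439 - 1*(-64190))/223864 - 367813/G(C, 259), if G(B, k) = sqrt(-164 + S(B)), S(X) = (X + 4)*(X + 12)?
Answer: 40751/223864 - 367813*sqrt(130141)/130141 ≈ -1019.4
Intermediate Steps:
S(X) = (4 + X)*(12 + X)
G(B, k) = sqrt(-116 + B**2 + 16*B) (G(B, k) = sqrt(-164 + (48 + B**2 + 16*B)) = sqrt(-116 + B**2 + 16*B))
(-23439 - 1*(-64190))/223864 - 367813/G(C, 259) = (-23439 - 1*(-64190))/223864 - 367813/sqrt(-116 + 353**2 + 16*353) = (-23439 + 64190)*(1/223864) - 367813/sqrt(-116 + 124609 + 5648) = 40751*(1/223864) - 367813*sqrt(130141)/130141 = 40751/223864 - 367813*sqrt(130141)/130141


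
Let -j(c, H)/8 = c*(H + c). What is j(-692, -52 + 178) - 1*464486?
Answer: -3597862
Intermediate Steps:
j(c, H) = -8*c*(H + c)
j(-692, -52 + 178) - 1*464486 = -8*(-692)*((-52 + 178) - 692) - 1*464486 = -8*(-692)*(126 - 692) - 464486 = -8*(-692)*(-566) - 464486 = -3133376 - 464486 = -3597862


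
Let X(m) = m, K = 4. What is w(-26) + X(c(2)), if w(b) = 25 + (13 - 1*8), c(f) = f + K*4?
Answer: 48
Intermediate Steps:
c(f) = 16 + f (c(f) = f + 4*4 = f + 16 = 16 + f)
w(b) = 30 (w(b) = 25 + (13 - 8) = 25 + 5 = 30)
w(-26) + X(c(2)) = 30 + (16 + 2) = 30 + 18 = 48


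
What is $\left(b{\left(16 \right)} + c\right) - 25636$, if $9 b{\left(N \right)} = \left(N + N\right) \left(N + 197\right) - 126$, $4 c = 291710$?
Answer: $\frac{288209}{6} \approx 48035.0$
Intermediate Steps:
$c = \frac{145855}{2}$ ($c = \frac{1}{4} \cdot 291710 = \frac{145855}{2} \approx 72928.0$)
$b{\left(N \right)} = -14 + \frac{2 N \left(197 + N\right)}{9}$ ($b{\left(N \right)} = \frac{\left(N + N\right) \left(N + 197\right) - 126}{9} = \frac{2 N \left(197 + N\right) - 126}{9} = \frac{-126 + 2 N \left(197 + N\right)}{9} = -14 + \frac{2 N \left(197 + N\right)}{9}$)
$\left(b{\left(16 \right)} + c\right) - 25636 = \left(\left(-14 + \frac{2 \cdot 16^{2}}{9} + \frac{394}{9} \cdot 16\right) + \frac{145855}{2}\right) - 25636 = \left(\left(-14 + \frac{2}{9} \cdot 256 + \frac{6304}{9}\right) + \frac{145855}{2}\right) - 25636 = \left(\left(-14 + \frac{512}{9} + \frac{6304}{9}\right) + \frac{145855}{2}\right) - 25636 = \left(\frac{2230}{3} + \frac{145855}{2}\right) - 25636 = \frac{442025}{6} - 25636 = \frac{288209}{6}$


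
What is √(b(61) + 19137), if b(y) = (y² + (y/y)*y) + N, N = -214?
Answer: √22705 ≈ 150.68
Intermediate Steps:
b(y) = -214 + y + y² (b(y) = (y² + (y/y)*y) - 214 = (y² + 1*y) - 214 = (y² + y) - 214 = (y + y²) - 214 = -214 + y + y²)
√(b(61) + 19137) = √((-214 + 61 + 61²) + 19137) = √((-214 + 61 + 3721) + 19137) = √(3568 + 19137) = √22705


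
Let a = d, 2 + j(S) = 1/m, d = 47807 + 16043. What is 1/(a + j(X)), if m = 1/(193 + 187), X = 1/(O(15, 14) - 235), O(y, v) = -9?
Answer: 1/64228 ≈ 1.5570e-5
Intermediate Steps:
X = -1/244 (X = 1/(-9 - 235) = 1/(-244) = -1/244 ≈ -0.0040984)
m = 1/380 ≈ 0.0026316
d = 63850
j(S) = 378 (j(S) = -2 + 1/(1/380) = -2 + 380 = 378)
a = 63850
1/(a + j(X)) = 1/(63850 + 378) = 1/64228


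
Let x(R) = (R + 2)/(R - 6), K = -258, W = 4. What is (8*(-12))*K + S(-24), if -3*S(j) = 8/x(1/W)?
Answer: 668920/27 ≈ 24775.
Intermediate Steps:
x(R) = (2 + R)/(-6 + R)
S(j) = 184/27 (S(j) = -8/(3*((2 + 1/4)/(-6 + 1/4))) = -8/(3*((2 + ¼)/(-6 + ¼))) = -8/(3*((9/4)/(-23/4))) = -8/(3*((-4/23*9/4))) = -8/(3*(-9/23)) = -8*(-23)/(3*9) = -⅓*(-184/9) = 184/27)
(8*(-12))*K + S(-24) = (8*(-12))*(-258) + 184/27 = -96*(-258) + 184/27 = 24768 + 184/27 = 668920/27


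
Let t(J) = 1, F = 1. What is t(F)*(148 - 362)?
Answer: -214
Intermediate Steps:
t(F)*(148 - 362) = 1*(148 - 362) = 1*(-214) = -214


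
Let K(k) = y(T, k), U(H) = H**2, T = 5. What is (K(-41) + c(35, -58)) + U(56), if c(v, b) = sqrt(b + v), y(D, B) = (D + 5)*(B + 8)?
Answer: 2806 + I*sqrt(23) ≈ 2806.0 + 4.7958*I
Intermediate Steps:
y(D, B) = (5 + D)*(8 + B)
K(k) = 80 + 10*k (K(k) = 40 + 5*k + 8*5 + k*5 = 40 + 5*k + 40 + 5*k = 80 + 10*k)
(K(-41) + c(35, -58)) + U(56) = ((80 + 10*(-41)) + sqrt(-58 + 35)) + 56**2 = ((80 - 410) + sqrt(-23)) + 3136 = (-330 + I*sqrt(23)) + 3136 = 2806 + I*sqrt(23)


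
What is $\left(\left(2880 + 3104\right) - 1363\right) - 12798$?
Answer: $-8177$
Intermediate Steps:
$\left(\left(2880 + 3104\right) - 1363\right) - 12798 = \left(5984 - 1363\right) - 12798 = 4621 - 12798 = -8177$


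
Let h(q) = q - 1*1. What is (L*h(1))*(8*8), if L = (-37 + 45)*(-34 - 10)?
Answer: 0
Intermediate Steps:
h(q) = -1 + q (h(q) = q - 1 = -1 + q)
L = -352 (L = 8*(-44) = -352)
(L*h(1))*(8*8) = (-352*(-1 + 1))*(8*8) = -352*0*64 = 0*64 = 0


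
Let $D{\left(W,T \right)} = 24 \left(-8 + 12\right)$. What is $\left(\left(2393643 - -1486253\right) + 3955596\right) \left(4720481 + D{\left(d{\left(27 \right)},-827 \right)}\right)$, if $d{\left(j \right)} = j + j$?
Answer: $36988043318884$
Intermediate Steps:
$d{\left(j \right)} = 2 j$
$D{\left(W,T \right)} = 96$ ($D{\left(W,T \right)} = 24 \cdot 4 = 96$)
$\left(\left(2393643 - -1486253\right) + 3955596\right) \left(4720481 + D{\left(d{\left(27 \right)},-827 \right)}\right) = \left(\left(2393643 - -1486253\right) + 3955596\right) \left(4720481 + 96\right) = \left(\left(2393643 + 1486253\right) + 3955596\right) 4720577 = \left(3879896 + 3955596\right) 4720577 = 7835492 \cdot 4720577 = 36988043318884$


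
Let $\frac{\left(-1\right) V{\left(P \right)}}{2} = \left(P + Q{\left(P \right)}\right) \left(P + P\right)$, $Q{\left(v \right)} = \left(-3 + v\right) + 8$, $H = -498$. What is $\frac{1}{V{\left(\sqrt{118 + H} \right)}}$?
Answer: $\frac{\sqrt{95}}{760 \left(- 5 i + 4 \sqrt{95}\right)} \approx 0.00032362 + 4.1504 \cdot 10^{-5} i$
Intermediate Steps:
$Q{\left(v \right)} = 5 + v$
$V{\left(P \right)} = - 4 P \left(5 + 2 P\right)$ ($V{\left(P \right)} = - 2 \left(P + \left(5 + P\right)\right) \left(P + P\right) = - 2 \left(5 + 2 P\right) 2 P = - 2 \cdot 2 P \left(5 + 2 P\right) = - 4 P \left(5 + 2 P\right)$)
$\frac{1}{V{\left(\sqrt{118 + H} \right)}} = \frac{1}{\left(-4\right) \sqrt{118 - 498} \left(5 + 2 \sqrt{118 - 498}\right)} = \frac{1}{\left(-4\right) \sqrt{-380} \left(5 + 2 \sqrt{-380}\right)} = \frac{1}{\left(-4\right) 2 i \sqrt{95} \left(5 + 2 \cdot 2 i \sqrt{95}\right)} = \frac{1}{\left(-4\right) 2 i \sqrt{95} \left(5 + 4 i \sqrt{95}\right)} = \frac{1}{\left(-8\right) i \sqrt{95} \left(5 + 4 i \sqrt{95}\right)} = \frac{i \sqrt{95}}{760 \left(5 + 4 i \sqrt{95}\right)}$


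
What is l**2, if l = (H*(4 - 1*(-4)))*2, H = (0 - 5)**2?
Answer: 160000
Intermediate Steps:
H = 25 (H = (-5)**2 = 25)
l = 400 (l = (25*(4 - 1*(-4)))*2 = (25*(4 + 4))*2 = (25*8)*2 = 200*2 = 400)
l**2 = 400**2 = 160000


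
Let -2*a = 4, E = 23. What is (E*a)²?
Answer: 2116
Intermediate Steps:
a = -2 (a = -½*4 = -2)
(E*a)² = (23*(-2))² = (-46)² = 2116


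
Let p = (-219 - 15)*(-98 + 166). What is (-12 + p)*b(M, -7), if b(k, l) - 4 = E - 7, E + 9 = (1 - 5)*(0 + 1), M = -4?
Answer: 254784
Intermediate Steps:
E = -13 (E = -9 + (1 - 5)*(0 + 1) = -9 - 4*1 = -9 - 4 = -13)
b(k, l) = -16 (b(k, l) = 4 + (-13 - 7) = 4 - 20 = -16)
p = -15912 (p = -234*68 = -15912)
(-12 + p)*b(M, -7) = (-12 - 15912)*(-16) = -15924*(-16) = 254784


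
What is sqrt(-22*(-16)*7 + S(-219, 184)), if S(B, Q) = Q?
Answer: 2*sqrt(662) ≈ 51.459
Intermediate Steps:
sqrt(-22*(-16)*7 + S(-219, 184)) = sqrt(-22*(-16)*7 + 184) = sqrt(352*7 + 184) = sqrt(2464 + 184) = sqrt(2648) = 2*sqrt(662)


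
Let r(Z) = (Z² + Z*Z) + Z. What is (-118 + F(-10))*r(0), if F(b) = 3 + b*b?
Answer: 0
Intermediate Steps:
r(Z) = Z + 2*Z² (r(Z) = (Z² + Z²) + Z = 2*Z² + Z = Z + 2*Z²)
F(b) = 3 + b²
(-118 + F(-10))*r(0) = (-118 + (3 + (-10)²))*(0*(1 + 2*0)) = (-118 + (3 + 100))*(0*(1 + 0)) = (-118 + 103)*(0*1) = -15*0 = 0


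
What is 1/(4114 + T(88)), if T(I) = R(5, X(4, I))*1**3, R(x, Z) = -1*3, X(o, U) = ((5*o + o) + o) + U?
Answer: 1/4111 ≈ 0.00024325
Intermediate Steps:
X(o, U) = U + 7*o (X(o, U) = (6*o + o) + U = 7*o + U = U + 7*o)
R(x, Z) = -3
T(I) = -3 (T(I) = -3*1**3 = -3*1 = -3)
1/(4114 + T(88)) = 1/(4114 - 3) = 1/4111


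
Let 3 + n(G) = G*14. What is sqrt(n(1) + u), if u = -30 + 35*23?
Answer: sqrt(786) ≈ 28.036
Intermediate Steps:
n(G) = -3 + 14*G (n(G) = -3 + G*14 = -3 + 14*G)
u = 775 (u = -30 + 805 = 775)
sqrt(n(1) + u) = sqrt((-3 + 14*1) + 775) = sqrt((-3 + 14) + 775) = sqrt(11 + 775) = sqrt(786)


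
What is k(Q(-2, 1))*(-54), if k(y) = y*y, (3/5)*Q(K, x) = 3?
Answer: -1350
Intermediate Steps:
Q(K, x) = 5 (Q(K, x) = (5/3)*3 = 5)
k(y) = y²
k(Q(-2, 1))*(-54) = 5²*(-54) = 25*(-54) = -1350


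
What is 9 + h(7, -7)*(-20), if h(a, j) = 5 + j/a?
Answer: -71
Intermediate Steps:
9 + h(7, -7)*(-20) = 9 + (5 - 7/7)*(-20) = 9 + (5 - 7*1/7)*(-20) = 9 + (5 - 1)*(-20) = 9 + 4*(-20) = 9 - 80 = -71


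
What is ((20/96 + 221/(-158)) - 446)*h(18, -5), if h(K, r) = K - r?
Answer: -19501079/1896 ≈ -10285.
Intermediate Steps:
((20/96 + 221/(-158)) - 446)*h(18, -5) = ((20/96 + 221/(-158)) - 446)*(18 - 1*(-5)) = ((20*(1/96) + 221*(-1/158)) - 446)*(18 + 5) = ((5/24 - 221/158) - 446)*23 = (-2257/1896 - 446)*23 = -847873/1896*23 = -19501079/1896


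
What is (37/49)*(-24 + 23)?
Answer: -37/49 ≈ -0.75510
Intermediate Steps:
(37/49)*(-24 + 23) = (37*(1/49))*(-1) = (37/49)*(-1) = -37/49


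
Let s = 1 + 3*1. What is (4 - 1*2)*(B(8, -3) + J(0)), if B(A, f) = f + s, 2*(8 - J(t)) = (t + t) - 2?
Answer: 20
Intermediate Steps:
J(t) = 9 - t (J(t) = 8 - ((t + t) - 2)/2 = 8 - (2*t - 2)/2 = 8 - (-2 + 2*t)/2 = 8 + (1 - t) = 9 - t)
s = 4 (s = 1 + 3 = 4)
B(A, f) = 4 + f (B(A, f) = f + 4 = 4 + f)
(4 - 1*2)*(B(8, -3) + J(0)) = (4 - 1*2)*((4 - 3) + (9 - 1*0)) = (4 - 2)*(1 + (9 + 0)) = 2*(1 + 9) = 2*10 = 20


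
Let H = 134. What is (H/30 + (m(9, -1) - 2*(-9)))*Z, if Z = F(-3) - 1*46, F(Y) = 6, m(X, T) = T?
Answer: -2576/3 ≈ -858.67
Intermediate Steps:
Z = -40 (Z = 6 - 1*46 = 6 - 46 = -40)
(H/30 + (m(9, -1) - 2*(-9)))*Z = (134/30 + (-1 - 2*(-9)))*(-40) = (134*(1/30) + (-1 - 1*(-18)))*(-40) = (67/15 + (-1 + 18))*(-40) = (67/15 + 17)*(-40) = (322/15)*(-40) = -2576/3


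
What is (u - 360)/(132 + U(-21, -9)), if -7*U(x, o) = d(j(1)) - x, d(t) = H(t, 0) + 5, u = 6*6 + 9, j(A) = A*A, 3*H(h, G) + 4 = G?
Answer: -6615/2698 ≈ -2.4518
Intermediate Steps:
H(h, G) = -4/3 + G/3
j(A) = A**2
u = 45 (u = 36 + 9 = 45)
d(t) = 11/3 (d(t) = (-4/3 + (1/3)*0) + 5 = (-4/3 + 0) + 5 = -4/3 + 5 = 11/3)
U(x, o) = -11/21 + x/7 (U(x, o) = -(11/3 - x)/7 = -11/21 + x/7)
(u - 360)/(132 + U(-21, -9)) = (45 - 360)/(132 + (-11/21 + (1/7)*(-21))) = -315/(132 + (-11/21 - 3)) = -315/(132 - 74/21) = -315/2698/21 = -315*21/2698 = -6615/2698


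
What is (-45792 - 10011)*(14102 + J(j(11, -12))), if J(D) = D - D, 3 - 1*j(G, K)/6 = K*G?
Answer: -786933906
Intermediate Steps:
j(G, K) = 18 - 6*G*K (j(G, K) = 18 - 6*K*G = 18 - 6*G*K)
J(D) = 0
(-45792 - 10011)*(14102 + J(j(11, -12))) = (-45792 - 10011)*(14102 + 0) = -55803*14102 = -786933906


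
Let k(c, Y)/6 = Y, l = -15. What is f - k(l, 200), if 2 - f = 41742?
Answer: -42940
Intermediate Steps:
k(c, Y) = 6*Y
f = -41740 (f = 2 - 1*41742 = 2 - 41742 = -41740)
f - k(l, 200) = -41740 - 6*200 = -41740 - 1*1200 = -41740 - 1200 = -42940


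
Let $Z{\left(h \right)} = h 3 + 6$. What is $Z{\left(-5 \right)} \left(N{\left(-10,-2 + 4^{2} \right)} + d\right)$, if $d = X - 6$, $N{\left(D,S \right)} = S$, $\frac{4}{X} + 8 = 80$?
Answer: $- \frac{145}{2} \approx -72.5$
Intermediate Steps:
$X = \frac{1}{18}$ ($X = \frac{4}{-8 + 80} = \frac{4}{72} = 4 \cdot \frac{1}{72} = \frac{1}{18} \approx 0.055556$)
$d = - \frac{107}{18}$ ($d = \frac{1}{18} - 6 = - \frac{107}{18} \approx -5.9444$)
$Z{\left(h \right)} = 6 + 3 h$ ($Z{\left(h \right)} = 3 h + 6 = 6 + 3 h$)
$Z{\left(-5 \right)} \left(N{\left(-10,-2 + 4^{2} \right)} + d\right) = \left(6 + 3 \left(-5\right)\right) \left(\left(-2 + 4^{2}\right) - \frac{107}{18}\right) = \left(6 - 15\right) \left(\left(-2 + 16\right) - \frac{107}{18}\right) = - 9 \left(14 - \frac{107}{18}\right) = \left(-9\right) \frac{145}{18} = - \frac{145}{2}$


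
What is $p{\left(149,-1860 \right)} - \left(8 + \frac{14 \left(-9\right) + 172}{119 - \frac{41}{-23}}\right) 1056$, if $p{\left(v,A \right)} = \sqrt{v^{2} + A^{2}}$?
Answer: $- \frac{4097632}{463} + \sqrt{3481801} \approx -6984.2$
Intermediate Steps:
$p{\left(v,A \right)} = \sqrt{A^{2} + v^{2}}$
$p{\left(149,-1860 \right)} - \left(8 + \frac{14 \left(-9\right) + 172}{119 - \frac{41}{-23}}\right) 1056 = \sqrt{\left(-1860\right)^{2} + 149^{2}} - \left(8 + \frac{14 \left(-9\right) + 172}{119 - \frac{41}{-23}}\right) 1056 = \sqrt{3459600 + 22201} - \left(8 + \frac{-126 + 172}{119 - - \frac{41}{23}}\right) 1056 = \sqrt{3481801} - \left(8 + \frac{46}{119 + \frac{41}{23}}\right) 1056 = \sqrt{3481801} - \left(8 + \frac{46}{\frac{2778}{23}}\right) 1056 = \sqrt{3481801} - \left(8 + 46 \cdot \frac{23}{2778}\right) 1056 = \sqrt{3481801} - \left(8 + \frac{529}{1389}\right) 1056 = \sqrt{3481801} - \frac{11641}{1389} \cdot 1056 = \sqrt{3481801} - \frac{4097632}{463} = - \frac{4097632}{463} + \sqrt{3481801}$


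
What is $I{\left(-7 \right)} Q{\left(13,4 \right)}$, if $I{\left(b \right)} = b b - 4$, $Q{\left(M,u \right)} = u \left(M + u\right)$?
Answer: $3060$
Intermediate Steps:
$I{\left(b \right)} = -4 + b^{2}$ ($I{\left(b \right)} = b^{2} - 4 = -4 + b^{2}$)
$I{\left(-7 \right)} Q{\left(13,4 \right)} = \left(-4 + \left(-7\right)^{2}\right) 4 \left(13 + 4\right) = \left(-4 + 49\right) 4 \cdot 17 = 45 \cdot 68 = 3060$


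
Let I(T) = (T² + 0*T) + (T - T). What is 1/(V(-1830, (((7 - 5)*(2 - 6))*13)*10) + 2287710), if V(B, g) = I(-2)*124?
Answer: 1/2288206 ≈ 4.3702e-7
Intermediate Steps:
I(T) = T² (I(T) = (T² + 0) + 0 = T² + 0 = T²)
V(B, g) = 496 (V(B, g) = (-2)²*124 = 4*124 = 496)
1/(V(-1830, (((7 - 5)*(2 - 6))*13)*10) + 2287710) = 1/(496 + 2287710) = 1/2288206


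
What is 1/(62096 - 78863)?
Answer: -1/16767 ≈ -5.9641e-5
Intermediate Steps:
1/(62096 - 78863) = 1/(-16767) = -1/16767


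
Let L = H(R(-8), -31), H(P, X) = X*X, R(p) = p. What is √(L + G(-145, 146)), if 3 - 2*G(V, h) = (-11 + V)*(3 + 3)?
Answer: √5722/2 ≈ 37.822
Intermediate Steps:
H(P, X) = X²
G(V, h) = 69/2 - 3*V (G(V, h) = 3/2 - (-11 + V)*(3 + 3)/2 = 3/2 - (-11 + V)*6/2 = 3/2 - (-66 + 6*V)/2 = 3/2 + (33 - 3*V) = 69/2 - 3*V)
L = 961 (L = (-31)² = 961)
√(L + G(-145, 146)) = √(961 + (69/2 - 3*(-145))) = √(961 + (69/2 + 435)) = √(961 + 939/2) = √(2861/2) = √5722/2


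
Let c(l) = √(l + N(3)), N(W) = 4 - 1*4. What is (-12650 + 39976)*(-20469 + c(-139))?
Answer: -559335894 + 27326*I*√139 ≈ -5.5934e+8 + 3.2217e+5*I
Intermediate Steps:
N(W) = 0 (N(W) = 4 - 4 = 0)
c(l) = √l (c(l) = √(l + 0) = √l)
(-12650 + 39976)*(-20469 + c(-139)) = (-12650 + 39976)*(-20469 + √(-139)) = 27326*(-20469 + I*√139) = -559335894 + 27326*I*√139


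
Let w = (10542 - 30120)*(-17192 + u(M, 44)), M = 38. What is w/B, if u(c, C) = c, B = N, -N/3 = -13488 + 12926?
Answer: 55973502/281 ≈ 1.9919e+5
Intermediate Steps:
N = 1686 (N = -3*(-13488 + 12926) = -3*(-562) = 1686)
B = 1686
w = 335841012 (w = (10542 - 30120)*(-17192 + 38) = -19578*(-17154) = 335841012)
w/B = 335841012/1686 = 335841012*(1/1686) = 55973502/281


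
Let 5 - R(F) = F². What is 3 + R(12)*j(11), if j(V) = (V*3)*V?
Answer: -50454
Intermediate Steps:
R(F) = 5 - F²
j(V) = 3*V² (j(V) = (3*V)*V = 3*V²)
3 + R(12)*j(11) = 3 + (5 - 1*12²)*(3*11²) = 3 + (5 - 1*144)*(3*121) = 3 + (5 - 144)*363 = 3 - 139*363 = 3 - 50457 = -50454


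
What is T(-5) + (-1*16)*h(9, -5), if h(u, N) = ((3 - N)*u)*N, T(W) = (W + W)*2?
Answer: 5740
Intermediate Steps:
T(W) = 4*W (T(W) = (2*W)*2 = 4*W)
h(u, N) = N*u*(3 - N) (h(u, N) = (u*(3 - N))*N = N*u*(3 - N))
T(-5) + (-1*16)*h(9, -5) = 4*(-5) + (-1*16)*(-5*9*(3 - 1*(-5))) = -20 - (-80)*9*(3 + 5) = -20 - (-80)*9*8 = -20 - 16*(-360) = -20 + 5760 = 5740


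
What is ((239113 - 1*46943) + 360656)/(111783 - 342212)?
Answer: -552826/230429 ≈ -2.3991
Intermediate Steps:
((239113 - 1*46943) + 360656)/(111783 - 342212) = ((239113 - 46943) + 360656)/(-230429) = (192170 + 360656)*(-1/230429) = 552826*(-1/230429) = -552826/230429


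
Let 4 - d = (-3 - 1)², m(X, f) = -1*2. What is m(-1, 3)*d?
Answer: 24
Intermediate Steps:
m(X, f) = -2
d = -12 (d = 4 - (-3 - 1)² = 4 - 1*(-4)² = 4 - 1*16 = 4 - 16 = -12)
m(-1, 3)*d = -2*(-12) = 24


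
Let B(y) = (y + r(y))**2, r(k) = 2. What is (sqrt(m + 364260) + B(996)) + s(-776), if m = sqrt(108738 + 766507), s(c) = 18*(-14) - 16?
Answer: 995736 + sqrt(364260 + sqrt(875245)) ≈ 9.9634e+5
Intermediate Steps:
s(c) = -268 (s(c) = -252 - 16 = -268)
B(y) = (2 + y)**2 (B(y) = (y + 2)**2 = (2 + y)**2)
m = sqrt(875245) ≈ 935.54
(sqrt(m + 364260) + B(996)) + s(-776) = (sqrt(sqrt(875245) + 364260) + (2 + 996)**2) - 268 = (sqrt(364260 + sqrt(875245)) + 998**2) - 268 = (sqrt(364260 + sqrt(875245)) + 996004) - 268 = (996004 + sqrt(364260 + sqrt(875245))) - 268 = 995736 + sqrt(364260 + sqrt(875245))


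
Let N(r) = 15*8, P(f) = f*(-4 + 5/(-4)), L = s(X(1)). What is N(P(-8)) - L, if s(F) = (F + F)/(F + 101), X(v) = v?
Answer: 6119/51 ≈ 119.98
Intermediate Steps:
s(F) = 2*F/(101 + F) (s(F) = (2*F)/(101 + F) = 2*F/(101 + F))
L = 1/51 (L = 2*1/(101 + 1) = 2*1/102 = 2*1*(1/102) = 1/51 ≈ 0.019608)
P(f) = -21*f/4 (P(f) = f*(-4 + 5*(-1/4)) = f*(-4 - 5/4) = f*(-21/4) = -21*f/4)
N(r) = 120
N(P(-8)) - L = 120 - 1*1/51 = 120 - 1/51 = 6119/51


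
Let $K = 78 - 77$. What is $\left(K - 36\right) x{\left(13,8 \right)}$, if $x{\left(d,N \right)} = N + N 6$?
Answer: $-1960$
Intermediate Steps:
$x{\left(d,N \right)} = 7 N$ ($x{\left(d,N \right)} = N + 6 N = 7 N$)
$K = 1$
$\left(K - 36\right) x{\left(13,8 \right)} = \left(1 - 36\right) 7 \cdot 8 = \left(-35\right) 56 = -1960$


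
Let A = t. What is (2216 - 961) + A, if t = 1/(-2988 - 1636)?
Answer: 5803119/4624 ≈ 1255.0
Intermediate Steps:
t = -1/4624 (t = 1/(-4624) = -1/4624 ≈ -0.00021626)
A = -1/4624 ≈ -0.00021626
(2216 - 961) + A = (2216 - 961) - 1/4624 = 1255 - 1/4624 = 5803119/4624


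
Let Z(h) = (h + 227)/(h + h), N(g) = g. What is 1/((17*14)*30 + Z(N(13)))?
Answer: 13/92940 ≈ 0.00013988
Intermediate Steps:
Z(h) = (227 + h)/(2*h) (Z(h) = (227 + h)/((2*h)) = (227 + h)*(1/(2*h)) = (227 + h)/(2*h))
1/((17*14)*30 + Z(N(13))) = 1/((17*14)*30 + (1/2)*(227 + 13)/13) = 1/(238*30 + (1/2)*(1/13)*240) = 1/(7140 + 120/13) = 1/(92940/13) = 13/92940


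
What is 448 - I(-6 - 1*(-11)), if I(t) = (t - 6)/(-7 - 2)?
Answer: 4031/9 ≈ 447.89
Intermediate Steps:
I(t) = ⅔ - t/9 (I(t) = (-6 + t)/(-9) = (-6 + t)*(-⅑) = ⅔ - t/9)
448 - I(-6 - 1*(-11)) = 448 - (⅔ - (-6 - 1*(-11))/9) = 448 - (⅔ - (-6 + 11)/9) = 448 - (⅔ - ⅑*5) = 448 - (⅔ - 5/9) = 448 - 1*⅑ = 448 - ⅑ = 4031/9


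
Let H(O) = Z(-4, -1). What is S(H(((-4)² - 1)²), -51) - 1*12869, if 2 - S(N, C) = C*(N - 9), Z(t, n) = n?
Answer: -13377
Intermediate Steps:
H(O) = -1
S(N, C) = 2 - C*(-9 + N) (S(N, C) = 2 - C*(N - 9) = 2 - C*(-9 + N))
S(H(((-4)² - 1)²), -51) - 1*12869 = (2 + 9*(-51) - 1*(-51)*(-1)) - 1*12869 = (2 - 459 - 51) - 12869 = -508 - 12869 = -13377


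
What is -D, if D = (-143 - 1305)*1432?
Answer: 2073536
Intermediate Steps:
D = -2073536 (D = -1448*1432 = -2073536)
-D = -1*(-2073536) = 2073536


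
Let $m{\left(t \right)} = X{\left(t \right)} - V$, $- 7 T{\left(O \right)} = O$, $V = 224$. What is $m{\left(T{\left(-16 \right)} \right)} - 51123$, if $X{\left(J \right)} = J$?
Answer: $- \frac{359413}{7} \approx -51345.0$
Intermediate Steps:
$T{\left(O \right)} = - \frac{O}{7}$
$m{\left(t \right)} = -224 + t$ ($m{\left(t \right)} = t - 224 = -224 + t$)
$m{\left(T{\left(-16 \right)} \right)} - 51123 = \left(-224 - - \frac{16}{7}\right) - 51123 = \left(-224 + \frac{16}{7}\right) - 51123 = - \frac{1552}{7} - 51123 = - \frac{359413}{7}$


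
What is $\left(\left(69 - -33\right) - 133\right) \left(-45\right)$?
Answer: $1395$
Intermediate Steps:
$\left(\left(69 - -33\right) - 133\right) \left(-45\right) = \left(\left(69 + 33\right) - 133\right) \left(-45\right) = \left(102 - 133\right) \left(-45\right) = \left(-31\right) \left(-45\right) = 1395$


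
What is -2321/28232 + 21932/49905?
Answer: 503354719/1408917960 ≈ 0.35726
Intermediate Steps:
-2321/28232 + 21932/49905 = 503354719/1408917960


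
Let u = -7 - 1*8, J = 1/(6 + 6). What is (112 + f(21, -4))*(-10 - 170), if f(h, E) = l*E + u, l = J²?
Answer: -17455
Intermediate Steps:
J = 1/12 ≈ 0.083333
u = -15 (u = -7 - 8 = -15)
l = 1/144 (l = (1/12)² = 1/144 ≈ 0.0069444)
f(h, E) = -15 + E/144 (f(h, E) = E/144 - 15 = -15 + E/144)
(112 + f(21, -4))*(-10 - 170) = (112 + (-15 + (1/144)*(-4)))*(-10 - 170) = (112 + (-15 - 1/36))*(-180) = (112 - 541/36)*(-180) = (3491/36)*(-180) = -17455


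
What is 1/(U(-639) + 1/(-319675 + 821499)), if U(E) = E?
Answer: -501824/320665535 ≈ -0.0015649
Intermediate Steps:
1/(U(-639) + 1/(-319675 + 821499)) = 1/(-639 + 1/(-319675 + 821499)) = 1/(-639 + 1/501824) = 1/(-320665535/501824) = -501824/320665535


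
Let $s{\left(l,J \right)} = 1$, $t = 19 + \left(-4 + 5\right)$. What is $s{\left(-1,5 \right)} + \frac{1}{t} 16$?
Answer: $\frac{9}{5} \approx 1.8$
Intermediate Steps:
$t = 20$ ($t = 19 + 1 = 20$)
$s{\left(-1,5 \right)} + \frac{1}{t} 16 = 1 + \frac{1}{20} \cdot 16 = 1 + \frac{4}{5} = \frac{9}{5}$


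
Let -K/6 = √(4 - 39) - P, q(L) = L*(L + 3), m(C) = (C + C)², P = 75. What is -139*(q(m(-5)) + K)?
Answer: -1494250 + 834*I*√35 ≈ -1.4943e+6 + 4934.0*I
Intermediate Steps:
m(C) = 4*C² (m(C) = (2*C)² = 4*C²)
q(L) = L*(3 + L)
K = 450 - 6*I*√35 (K = -6*(√(4 - 39) - 1*75) = -6*(√(-35) - 75) = -6*(I*√35 - 75) = -6*(-75 + I*√35) = 450 - 6*I*√35 ≈ 450.0 - 35.496*I)
-139*(q(m(-5)) + K) = -139*((4*(-5)²)*(3 + 4*(-5)²) + (450 - 6*I*√35)) = -139*((4*25)*(3 + 4*25) + (450 - 6*I*√35)) = -139*(100*(3 + 100) + (450 - 6*I*√35)) = -139*(100*103 + (450 - 6*I*√35)) = -139*(10300 + (450 - 6*I*√35)) = -139*(10750 - 6*I*√35) = -1494250 + 834*I*√35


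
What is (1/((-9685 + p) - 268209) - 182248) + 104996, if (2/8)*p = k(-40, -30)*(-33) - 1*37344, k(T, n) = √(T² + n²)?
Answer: -33517325241/433870 ≈ -77252.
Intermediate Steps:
p = -155976 (p = 4*(√((-40)² + (-30)²)*(-33) - 1*37344) = 4*(√(1600 + 900)*(-33) - 37344) = 4*(√2500*(-33) - 37344) = 4*(50*(-33) - 37344) = 4*(-1650 - 37344) = 4*(-38994) = -155976)
(1/((-9685 + p) - 268209) - 182248) + 104996 = (1/((-9685 - 155976) - 268209) - 182248) + 104996 = (1/(-165661 - 268209) - 182248) + 104996 = (1/(-433870) - 182248) + 104996 = (-1/433870 - 182248) + 104996 = -79071939761/433870 + 104996 = -33517325241/433870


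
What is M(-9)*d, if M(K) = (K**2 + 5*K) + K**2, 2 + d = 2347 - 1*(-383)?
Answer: 319176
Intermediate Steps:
d = 2728 (d = -2 + (2347 - 1*(-383)) = -2 + (2347 + 383) = -2 + 2730 = 2728)
M(K) = 2*K**2 + 5*K
M(-9)*d = -9*(5 + 2*(-9))*2728 = -9*(5 - 18)*2728 = -9*(-13)*2728 = 117*2728 = 319176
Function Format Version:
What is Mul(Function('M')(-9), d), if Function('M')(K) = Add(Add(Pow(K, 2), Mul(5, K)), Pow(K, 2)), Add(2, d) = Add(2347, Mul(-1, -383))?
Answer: 319176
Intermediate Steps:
d = 2728 (d = Add(-2, Add(2347, Mul(-1, -383))) = Add(-2, Add(2347, 383)) = Add(-2, 2730) = 2728)
Function('M')(K) = Add(Mul(2, Pow(K, 2)), Mul(5, K))
Mul(Function('M')(-9), d) = Mul(Mul(-9, Add(5, Mul(2, -9))), 2728) = Mul(Mul(-9, Add(5, -18)), 2728) = Mul(Mul(-9, -13), 2728) = Mul(117, 2728) = 319176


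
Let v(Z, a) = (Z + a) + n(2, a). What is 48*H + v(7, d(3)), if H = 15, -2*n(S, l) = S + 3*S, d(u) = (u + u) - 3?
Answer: 726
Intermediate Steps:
d(u) = -3 + 2*u (d(u) = 2*u - 3 = -3 + 2*u)
n(S, l) = -2*S (n(S, l) = -(S + 3*S)/2 = -2*S)
v(Z, a) = -4 + Z + a (v(Z, a) = (Z + a) - 2*2 = (Z + a) - 4 = -4 + Z + a)
48*H + v(7, d(3)) = 48*15 + (-4 + 7 + (-3 + 2*3)) = 720 + (-4 + 7 + (-3 + 6)) = 720 + (-4 + 7 + 3) = 720 + 6 = 726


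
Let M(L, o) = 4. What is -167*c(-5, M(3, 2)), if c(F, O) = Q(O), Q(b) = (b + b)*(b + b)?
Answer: -10688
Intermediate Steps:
Q(b) = 4*b² (Q(b) = (2*b)*(2*b) = 4*b²)
c(F, O) = 4*O²
-167*c(-5, M(3, 2)) = -668*4² = -668*16 = -167*64 = -10688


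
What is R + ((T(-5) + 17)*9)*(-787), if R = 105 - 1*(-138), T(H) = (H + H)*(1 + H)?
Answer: -403488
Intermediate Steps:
T(H) = 2*H*(1 + H) (T(H) = (2*H)*(1 + H) = 2*H*(1 + H))
R = 243 (R = 105 + 138 = 243)
R + ((T(-5) + 17)*9)*(-787) = 243 + ((2*(-5)*(1 - 5) + 17)*9)*(-787) = 243 + ((2*(-5)*(-4) + 17)*9)*(-787) = 243 + ((40 + 17)*9)*(-787) = 243 + (57*9)*(-787) = 243 + 513*(-787) = 243 - 403731 = -403488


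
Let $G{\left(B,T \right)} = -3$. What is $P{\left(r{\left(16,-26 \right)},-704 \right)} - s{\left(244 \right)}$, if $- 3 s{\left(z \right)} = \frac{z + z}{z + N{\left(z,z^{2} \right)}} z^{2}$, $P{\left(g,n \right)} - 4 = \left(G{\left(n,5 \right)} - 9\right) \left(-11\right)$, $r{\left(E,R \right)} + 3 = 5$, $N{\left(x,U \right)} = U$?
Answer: $\frac{219032}{735} \approx 298.0$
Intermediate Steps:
$r{\left(E,R \right)} = 2$ ($r{\left(E,R \right)} = -3 + 5 = 2$)
$P{\left(g,n \right)} = 136$ ($P{\left(g,n \right)} = 4 + \left(-3 - 9\right) \left(-11\right) = 4 - -132 = 4 + 132 = 136$)
$s{\left(z \right)} = - \frac{2 z^{3}}{3 \left(z + z^{2}\right)}$ ($s{\left(z \right)} = - \frac{\frac{z + z}{z + z^{2}} z^{2}}{3} = - \frac{\frac{2 z}{z + z^{2}} z^{2}}{3} = - \frac{2 z^{3} \frac{1}{z + z^{2}}}{3} = - \frac{2 z^{3}}{3 \left(z + z^{2}\right)}$)
$P{\left(r{\left(16,-26 \right)},-704 \right)} - s{\left(244 \right)} = 136 - - \frac{2 \cdot 244^{2}}{3 + 3 \cdot 244} = 136 - \left(-2\right) 59536 \frac{1}{3 + 732} = 136 - \left(-2\right) 59536 \cdot \frac{1}{735} = 136 - - \frac{119072}{735} = 136 + \frac{119072}{735} = \frac{219032}{735}$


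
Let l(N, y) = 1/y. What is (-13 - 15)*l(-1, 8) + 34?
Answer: 61/2 ≈ 30.500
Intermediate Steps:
l(N, y) = 1/y
(-13 - 15)*l(-1, 8) + 34 = (-13 - 15)/8 + 34 = -28*⅛ + 34 = -7/2 + 34 = 61/2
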